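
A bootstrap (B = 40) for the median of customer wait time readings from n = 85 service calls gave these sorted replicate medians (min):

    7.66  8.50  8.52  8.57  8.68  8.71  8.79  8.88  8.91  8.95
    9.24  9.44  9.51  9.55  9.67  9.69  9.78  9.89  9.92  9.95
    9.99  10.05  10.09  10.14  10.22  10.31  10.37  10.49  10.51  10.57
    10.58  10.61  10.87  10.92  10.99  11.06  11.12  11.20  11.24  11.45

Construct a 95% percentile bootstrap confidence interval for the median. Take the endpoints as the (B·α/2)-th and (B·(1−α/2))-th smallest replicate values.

(7.66, 11.24)

α = 0.05; lower rank = 40 × 0.025 = 1; upper rank = 40 × 0.975 = 39.
The 1st smallest replicate is 7.66; the 39th is 11.24.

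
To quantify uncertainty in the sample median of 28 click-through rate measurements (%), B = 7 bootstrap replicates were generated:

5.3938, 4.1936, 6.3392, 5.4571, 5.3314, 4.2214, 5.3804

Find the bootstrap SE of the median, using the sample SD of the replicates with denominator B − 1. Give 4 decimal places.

Bootstrap SE is the standard deviation of the 7 replicate medians.
Mean of replicates: (5.3938 + 4.1936 + 6.3392 + 5.4571 + 5.3314 + 4.2214 + 5.3804) / 7 = 36.31690 / 7 = 5.18813
Sum of squared deviations: (+0.20567)² + (−0.99453)² + (+1.15107)² + (+0.26897)² + (+0.14327)² + (−0.96673)² + (+0.19227)² = 3.42076
Variance = 3.42076 / 6 = 0.57013
SE* = √0.57013

SE* = 0.7551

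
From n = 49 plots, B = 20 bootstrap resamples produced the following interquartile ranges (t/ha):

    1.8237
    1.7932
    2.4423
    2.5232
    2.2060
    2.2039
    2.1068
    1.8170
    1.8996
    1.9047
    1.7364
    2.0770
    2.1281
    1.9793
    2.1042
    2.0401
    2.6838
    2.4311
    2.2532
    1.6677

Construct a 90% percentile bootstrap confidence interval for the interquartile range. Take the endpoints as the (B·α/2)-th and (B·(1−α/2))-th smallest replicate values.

(1.6677, 2.5232)

Sorted replicates: 1.6677, 1.7364, 1.7932, 1.8170, 1.8237, 1.8996, 1.9047, 1.9793, 2.0401, 2.0770, 2.1042, 2.1068, 2.1281, 2.2039, 2.2060, 2.2532, 2.4311, 2.4423, 2.5232, 2.6838
α = 0.10; lower rank = 20 × 0.050 = 1; upper rank = 20 × 0.950 = 19.
The 1st smallest replicate is 1.6677; the 19th is 2.5232.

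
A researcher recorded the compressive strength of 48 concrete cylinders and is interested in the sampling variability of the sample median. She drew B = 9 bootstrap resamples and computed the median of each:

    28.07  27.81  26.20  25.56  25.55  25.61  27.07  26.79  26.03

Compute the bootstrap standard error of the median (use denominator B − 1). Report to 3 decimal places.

Bootstrap SE is the standard deviation of the 9 replicate medians.
Mean of replicates: (28.07 + 27.81 + 26.20 + 25.56 + 25.55 + 25.61 + 27.07 + 26.79 + 26.03) / 9 = 238.6900 / 9 = 26.5211
Sum of squared deviations: (+1.5489)² + (+1.2889)² + (−0.3211)² + (−0.9611)² + (−0.9711)² + (−0.9111)² + (+0.5489)² + (+0.2689)² + (−0.4911)² = 7.4751
Variance = 7.4751 / 8 = 0.9344
SE* = √0.9344

SE* = 0.967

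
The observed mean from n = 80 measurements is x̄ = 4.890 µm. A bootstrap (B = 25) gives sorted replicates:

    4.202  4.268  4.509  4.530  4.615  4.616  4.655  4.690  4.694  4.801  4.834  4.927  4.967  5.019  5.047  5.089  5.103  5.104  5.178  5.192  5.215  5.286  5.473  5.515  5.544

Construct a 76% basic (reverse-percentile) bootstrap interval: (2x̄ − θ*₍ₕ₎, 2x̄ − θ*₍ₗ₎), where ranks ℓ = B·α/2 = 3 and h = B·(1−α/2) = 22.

(4.494, 5.271)

Percentile endpoints at ranks 3 and 22: θ*₍3₎ = 4.509, θ*₍22₎ = 5.286.
Basic interval reflects these around x̄:
  lower = 2 × 4.890 − 5.286 = 4.494
  upper = 2 × 4.890 − 4.509 = 5.271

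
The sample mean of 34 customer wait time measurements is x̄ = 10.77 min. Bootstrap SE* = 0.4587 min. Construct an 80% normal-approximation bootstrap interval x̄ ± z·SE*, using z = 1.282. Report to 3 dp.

(10.182, 11.358)

Margin = 1.282 × 0.4587 = 0.5881
Interval: 10.77 ± 0.5881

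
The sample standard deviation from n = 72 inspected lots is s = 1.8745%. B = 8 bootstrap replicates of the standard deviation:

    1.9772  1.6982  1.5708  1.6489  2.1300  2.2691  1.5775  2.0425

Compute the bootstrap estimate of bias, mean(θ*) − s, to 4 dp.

bias = −0.0102

mean(θ*) = (1.9772 + 1.6982 + 1.5708 + 1.6489 + 2.1300 + 2.2691 + 1.5775 + 2.0425) / 8 = 1.86427
bias = 1.86427 − 1.8745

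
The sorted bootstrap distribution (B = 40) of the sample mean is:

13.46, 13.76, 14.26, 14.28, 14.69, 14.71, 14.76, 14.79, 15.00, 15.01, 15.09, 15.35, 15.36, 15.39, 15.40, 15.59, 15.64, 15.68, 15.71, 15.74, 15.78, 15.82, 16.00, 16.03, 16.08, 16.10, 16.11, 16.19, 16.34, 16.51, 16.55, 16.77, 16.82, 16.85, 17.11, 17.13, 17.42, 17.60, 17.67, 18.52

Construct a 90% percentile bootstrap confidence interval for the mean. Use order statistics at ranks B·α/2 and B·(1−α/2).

(13.76, 17.60)

α = 0.10; lower rank = 40 × 0.050 = 2; upper rank = 40 × 0.950 = 38.
The 2nd smallest replicate is 13.76; the 38th is 17.60.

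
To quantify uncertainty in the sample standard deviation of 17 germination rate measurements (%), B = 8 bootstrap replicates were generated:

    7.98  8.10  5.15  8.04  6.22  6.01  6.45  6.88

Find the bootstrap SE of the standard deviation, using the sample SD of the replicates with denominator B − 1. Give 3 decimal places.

Bootstrap SE is the standard deviation of the 8 replicate standard deviations.
Mean of replicates: (7.98 + 8.10 + 5.15 + 8.04 + 6.22 + 6.01 + 6.45 + 6.88) / 8 = 54.8300 / 8 = 6.8537
Sum of squared deviations: (+1.1263)² + (+1.2462)² + (−1.7037)² + (+1.1862)² + (−0.6338)² + (−0.8438)² + (−0.4037)² + (+0.0263)² = 8.4088
Variance = 8.4088 / 7 = 1.2013
SE* = √1.2013

SE* = 1.096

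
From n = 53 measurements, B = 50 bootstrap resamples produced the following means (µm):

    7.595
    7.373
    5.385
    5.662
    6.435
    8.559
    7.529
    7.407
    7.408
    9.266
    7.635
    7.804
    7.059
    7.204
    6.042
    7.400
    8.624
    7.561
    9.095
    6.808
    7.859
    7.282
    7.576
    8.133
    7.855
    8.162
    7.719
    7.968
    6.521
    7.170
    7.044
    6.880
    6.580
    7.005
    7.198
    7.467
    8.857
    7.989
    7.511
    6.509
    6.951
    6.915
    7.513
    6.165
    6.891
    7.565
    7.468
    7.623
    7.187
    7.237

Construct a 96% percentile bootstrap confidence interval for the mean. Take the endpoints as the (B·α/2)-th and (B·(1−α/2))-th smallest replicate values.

Sorted replicates: 5.385, 5.662, 6.042, 6.165, 6.435, 6.509, 6.521, 6.580, 6.808, 6.880, 6.891, 6.915, 6.951, 7.005, 7.044, 7.059, 7.170, 7.187, 7.198, 7.204, 7.237, 7.282, 7.373, 7.400, 7.407, 7.408, 7.467, 7.468, 7.511, 7.513, 7.529, 7.561, 7.565, 7.576, 7.595, 7.623, 7.635, 7.719, 7.804, 7.855, 7.859, 7.968, 7.989, 8.133, 8.162, 8.559, 8.624, 8.857, 9.095, 9.266
α = 0.04; lower rank = 50 × 0.020 = 1; upper rank = 50 × 0.980 = 49.
The 1st smallest replicate is 5.385; the 49th is 9.095.

(5.385, 9.095)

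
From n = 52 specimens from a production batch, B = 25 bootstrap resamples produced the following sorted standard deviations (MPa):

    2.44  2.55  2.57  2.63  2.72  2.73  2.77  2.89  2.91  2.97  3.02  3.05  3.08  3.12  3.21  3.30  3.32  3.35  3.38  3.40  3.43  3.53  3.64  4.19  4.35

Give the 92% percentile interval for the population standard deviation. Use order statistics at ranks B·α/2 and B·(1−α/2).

(2.44, 4.19)

α = 0.08; lower rank = 25 × 0.040 = 1; upper rank = 25 × 0.960 = 24.
The 1st smallest replicate is 2.44; the 24th is 4.19.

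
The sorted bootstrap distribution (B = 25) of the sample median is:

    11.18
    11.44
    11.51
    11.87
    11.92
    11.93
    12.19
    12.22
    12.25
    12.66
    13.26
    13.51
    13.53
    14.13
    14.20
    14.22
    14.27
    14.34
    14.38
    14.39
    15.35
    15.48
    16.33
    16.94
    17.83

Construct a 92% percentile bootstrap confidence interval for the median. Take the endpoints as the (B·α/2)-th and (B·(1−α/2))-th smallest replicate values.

(11.18, 16.94)

α = 0.08; lower rank = 25 × 0.040 = 1; upper rank = 25 × 0.960 = 24.
The 1st smallest replicate is 11.18; the 24th is 16.94.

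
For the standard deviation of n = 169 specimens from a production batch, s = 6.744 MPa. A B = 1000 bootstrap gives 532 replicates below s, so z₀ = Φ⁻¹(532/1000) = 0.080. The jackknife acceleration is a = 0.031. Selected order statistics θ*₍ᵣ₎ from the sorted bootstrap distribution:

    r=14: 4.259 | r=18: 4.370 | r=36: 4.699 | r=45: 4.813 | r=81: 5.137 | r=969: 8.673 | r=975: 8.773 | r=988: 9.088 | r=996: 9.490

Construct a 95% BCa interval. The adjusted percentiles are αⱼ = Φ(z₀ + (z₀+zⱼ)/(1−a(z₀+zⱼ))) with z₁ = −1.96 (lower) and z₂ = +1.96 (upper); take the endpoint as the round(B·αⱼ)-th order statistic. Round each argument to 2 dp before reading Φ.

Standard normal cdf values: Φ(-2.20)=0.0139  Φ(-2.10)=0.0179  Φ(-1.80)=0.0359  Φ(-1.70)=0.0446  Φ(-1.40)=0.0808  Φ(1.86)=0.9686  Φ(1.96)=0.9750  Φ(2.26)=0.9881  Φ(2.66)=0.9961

Lower: z₀ + z₁ = 0.080 + (-1.960) = -1.880; 1 − a(z₀+z₁) = 1 − (0.031)(-1.880) = 1.0583; argument = 0.080 + (-1.880)/1.0583 = -1.6965 → -1.70.
α₁ = Φ(-1.70) = 0.0446; rank = round(1000 × 0.0446) = 45; θ*₍45₎ = 4.813.
Upper: z₀ + z₂ = 2.040; 1 − a(z₀+z₂) = 0.9368; argument = 2.2577 → 2.26; α₂ = 0.9881; rank = 988; θ*₍988₎ = 9.088.

(4.813, 9.088)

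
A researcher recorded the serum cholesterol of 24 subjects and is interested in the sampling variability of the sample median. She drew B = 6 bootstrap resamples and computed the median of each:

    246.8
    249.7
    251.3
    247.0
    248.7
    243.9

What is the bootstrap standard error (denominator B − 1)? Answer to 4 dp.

Bootstrap SE is the standard deviation of the 6 replicate medians.
Mean of replicates: (246.8 + 249.7 + 251.3 + 247.0 + 248.7 + 243.9) / 6 = 1487.40000 / 6 = 247.90000
Sum of squared deviations: (−1.10000)² + (+1.80000)² + (+3.40000)² + (−0.90000)² + (+0.80000)² + (−4.00000)² = 33.46000
Variance = 33.46000 / 5 = 6.69200
SE* = √6.69200

SE* = 2.5869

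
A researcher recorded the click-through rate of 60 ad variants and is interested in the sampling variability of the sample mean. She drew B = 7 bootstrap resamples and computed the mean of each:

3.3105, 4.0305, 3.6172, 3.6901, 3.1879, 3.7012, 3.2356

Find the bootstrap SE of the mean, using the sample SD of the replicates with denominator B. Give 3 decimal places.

SE* = 0.284

Bootstrap SE is the standard deviation of the 7 replicate means.
Mean of replicates: (3.3105 + 4.0305 + 3.6172 + 3.6901 + 3.1879 + 3.7012 + 3.2356) / 7 = 24.77300 / 7 = 3.53900
Sum of squared deviations: (−0.22850)² + (+0.49150)² + (+0.07820)² + (+0.15110)² + (−0.35110)² + (+0.16220)² + (−0.30340)² = 0.56436
Variance = 0.56436 / 7 = 0.08062
SE* = √0.08062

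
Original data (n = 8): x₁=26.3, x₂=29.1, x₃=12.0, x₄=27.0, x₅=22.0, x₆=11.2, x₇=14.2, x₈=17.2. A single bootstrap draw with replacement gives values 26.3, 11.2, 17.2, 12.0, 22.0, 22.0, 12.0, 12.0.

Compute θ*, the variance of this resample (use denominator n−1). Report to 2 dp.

θ* = 34.99

Mean = 16.8375; sum of squared deviations = 244.9588
s² = 244.9588 / 7 = 34.9941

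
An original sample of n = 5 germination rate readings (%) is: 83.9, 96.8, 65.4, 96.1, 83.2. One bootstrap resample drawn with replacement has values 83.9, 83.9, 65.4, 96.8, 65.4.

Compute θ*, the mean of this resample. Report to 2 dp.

θ* = 79.08

Mean = (83.9 + 83.9 + 65.4 + 96.8 + 65.4) / 5 = 395.40 / 5 = 79.08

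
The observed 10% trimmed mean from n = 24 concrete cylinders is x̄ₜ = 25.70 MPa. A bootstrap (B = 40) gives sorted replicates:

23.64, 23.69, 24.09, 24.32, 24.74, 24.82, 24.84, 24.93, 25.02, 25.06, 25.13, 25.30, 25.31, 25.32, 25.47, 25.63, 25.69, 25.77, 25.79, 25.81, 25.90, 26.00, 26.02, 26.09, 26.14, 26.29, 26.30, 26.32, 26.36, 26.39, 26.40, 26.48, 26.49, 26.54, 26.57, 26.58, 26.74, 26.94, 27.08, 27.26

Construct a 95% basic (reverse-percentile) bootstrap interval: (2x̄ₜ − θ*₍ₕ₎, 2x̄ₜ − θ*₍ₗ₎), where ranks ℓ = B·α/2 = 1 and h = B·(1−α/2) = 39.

(24.32, 27.76)

Percentile endpoints at ranks 1 and 39: θ*₍1₎ = 23.64, θ*₍39₎ = 27.08.
Basic interval reflects these around x̄ₜ:
  lower = 2 × 25.70 − 27.08 = 24.32
  upper = 2 × 25.70 − 23.64 = 27.76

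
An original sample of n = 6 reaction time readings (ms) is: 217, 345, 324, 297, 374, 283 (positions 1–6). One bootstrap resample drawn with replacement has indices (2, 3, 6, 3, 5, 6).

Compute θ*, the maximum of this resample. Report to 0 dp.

θ* = 374

Resample values: 345, 324, 283, 324, 374, 283.
Maximum = 374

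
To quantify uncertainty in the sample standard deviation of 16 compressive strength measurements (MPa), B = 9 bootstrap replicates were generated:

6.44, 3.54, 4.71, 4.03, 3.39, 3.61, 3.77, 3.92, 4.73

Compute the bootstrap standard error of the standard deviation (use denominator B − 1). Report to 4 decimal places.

SE* = 0.9538

Bootstrap SE is the standard deviation of the 9 replicate standard deviations.
Mean of replicates: (6.44 + 3.54 + 4.71 + 4.03 + 3.39 + 3.61 + 3.77 + 3.92 + 4.73) / 9 = 38.14000 / 9 = 4.23778
Sum of squared deviations: (+2.20222)² + (−0.69778)² + (+0.47222)² + (−0.20778)² + (−0.84778)² + (−0.62778)² + (−0.46778)² + (−0.31778)² + (+0.49222)² = 7.27776
Variance = 7.27776 / 8 = 0.90972
SE* = √0.90972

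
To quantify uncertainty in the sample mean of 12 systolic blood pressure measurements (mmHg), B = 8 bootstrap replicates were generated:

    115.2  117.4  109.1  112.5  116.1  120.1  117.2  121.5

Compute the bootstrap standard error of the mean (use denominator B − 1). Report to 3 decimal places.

SE* = 3.979

Bootstrap SE is the standard deviation of the 8 replicate means.
Mean of replicates: (115.2 + 117.4 + 109.1 + 112.5 + 116.1 + 120.1 + 117.2 + 121.5) / 8 = 929.1000 / 8 = 116.1375
Sum of squared deviations: (−0.9375)² + (+1.2625)² + (−7.0375)² + (−3.6375)² + (−0.0375)² + (+3.9625)² + (+1.0625)² + (+5.3625)² = 110.8188
Variance = 110.8188 / 7 = 15.8313
SE* = √15.8313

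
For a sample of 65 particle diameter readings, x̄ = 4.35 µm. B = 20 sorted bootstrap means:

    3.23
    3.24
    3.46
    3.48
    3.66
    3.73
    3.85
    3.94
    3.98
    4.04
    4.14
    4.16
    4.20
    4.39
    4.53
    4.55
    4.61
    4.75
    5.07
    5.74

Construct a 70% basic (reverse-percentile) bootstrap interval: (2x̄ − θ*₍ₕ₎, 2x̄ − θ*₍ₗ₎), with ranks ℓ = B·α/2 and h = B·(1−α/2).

Percentile endpoints at ranks 3 and 17: θ*₍3₎ = 3.46, θ*₍17₎ = 4.61.
Basic interval reflects these around x̄:
  lower = 2 × 4.35 − 4.61 = 4.09
  upper = 2 × 4.35 − 3.46 = 5.24

(4.09, 5.24)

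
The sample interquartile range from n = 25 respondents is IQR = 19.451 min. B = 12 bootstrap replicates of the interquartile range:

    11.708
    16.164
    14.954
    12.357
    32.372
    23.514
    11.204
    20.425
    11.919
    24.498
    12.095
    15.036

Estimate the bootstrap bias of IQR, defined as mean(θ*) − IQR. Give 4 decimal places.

bias = −2.2638

mean(θ*) = (11.708 + 16.164 + 14.954 + 12.357 + 32.372 + 23.514 + 11.204 + 20.425 + 11.919 + 24.498 + 12.095 + 15.036) / 12 = 17.18717
bias = 17.18717 − 19.451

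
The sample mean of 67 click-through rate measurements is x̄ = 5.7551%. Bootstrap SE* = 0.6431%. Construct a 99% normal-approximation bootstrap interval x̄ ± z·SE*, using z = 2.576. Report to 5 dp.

(4.09847, 7.41173)

Margin = 2.576 × 0.6431 = 1.656626
Interval: 5.7551 ± 1.656626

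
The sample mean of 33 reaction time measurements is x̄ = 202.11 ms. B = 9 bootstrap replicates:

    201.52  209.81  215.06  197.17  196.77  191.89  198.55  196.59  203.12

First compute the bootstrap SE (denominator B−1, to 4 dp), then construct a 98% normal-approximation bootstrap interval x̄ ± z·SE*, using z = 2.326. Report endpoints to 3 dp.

Mean of replicates = 201.1644; sum of squared deviations = 420.8256; SE* = √(420.8256/8) = 7.2528
Margin = 2.326 × 7.2528 = 16.8700
Interval: 202.11 ± 16.8700

(185.240, 218.980)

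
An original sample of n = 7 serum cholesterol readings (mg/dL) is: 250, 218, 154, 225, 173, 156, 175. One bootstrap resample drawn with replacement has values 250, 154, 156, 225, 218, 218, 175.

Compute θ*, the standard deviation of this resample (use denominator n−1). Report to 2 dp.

Mean = 199.4286; sum of squared deviations = 8447.7143
s² = 8447.7143 / 6 = 1407.9524
s = √1407.9524 = 37.52

θ* = 37.52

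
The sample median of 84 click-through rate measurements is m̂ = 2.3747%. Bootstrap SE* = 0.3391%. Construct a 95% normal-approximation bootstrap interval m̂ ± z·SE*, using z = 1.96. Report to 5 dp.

Margin = 1.96 × 0.3391 = 0.664636
Interval: 2.3747 ± 0.664636

(1.71006, 3.03934)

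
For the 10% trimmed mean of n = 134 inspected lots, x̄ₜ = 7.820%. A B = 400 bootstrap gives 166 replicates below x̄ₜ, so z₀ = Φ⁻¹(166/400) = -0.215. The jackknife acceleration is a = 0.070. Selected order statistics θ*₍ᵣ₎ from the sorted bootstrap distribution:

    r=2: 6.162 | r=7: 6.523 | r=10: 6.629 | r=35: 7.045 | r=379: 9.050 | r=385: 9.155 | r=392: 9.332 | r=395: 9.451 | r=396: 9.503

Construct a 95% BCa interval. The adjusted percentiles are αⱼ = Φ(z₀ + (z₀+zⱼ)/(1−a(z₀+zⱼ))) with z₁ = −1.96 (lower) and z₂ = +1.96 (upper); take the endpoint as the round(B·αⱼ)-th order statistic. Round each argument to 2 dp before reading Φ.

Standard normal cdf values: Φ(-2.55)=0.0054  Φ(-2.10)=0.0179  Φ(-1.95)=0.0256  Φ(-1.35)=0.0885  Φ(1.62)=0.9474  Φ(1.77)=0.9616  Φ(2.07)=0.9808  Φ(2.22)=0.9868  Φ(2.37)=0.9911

(6.523, 9.155)

Lower: z₀ + z₁ = -0.215 + (-1.960) = -2.175; 1 − a(z₀+z₁) = 1 − (0.070)(-2.175) = 1.1522; argument = -0.215 + (-2.175)/1.1522 = -2.1026 → -2.10.
α₁ = Φ(-2.10) = 0.0179; rank = round(400 × 0.0179) = 7; θ*₍7₎ = 6.523.
Upper: z₀ + z₂ = 1.745; 1 − a(z₀+z₂) = 0.8779; argument = 1.7728 → 1.77; α₂ = 0.9616; rank = 385; θ*₍385₎ = 9.155.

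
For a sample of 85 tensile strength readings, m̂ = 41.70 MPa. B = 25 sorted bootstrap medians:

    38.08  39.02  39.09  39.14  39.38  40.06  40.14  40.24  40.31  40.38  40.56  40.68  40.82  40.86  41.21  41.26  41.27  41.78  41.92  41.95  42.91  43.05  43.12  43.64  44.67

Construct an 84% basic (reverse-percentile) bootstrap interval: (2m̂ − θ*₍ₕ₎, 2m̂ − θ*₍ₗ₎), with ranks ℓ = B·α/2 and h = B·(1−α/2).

Percentile endpoints at ranks 2 and 23: θ*₍2₎ = 39.02, θ*₍23₎ = 43.12.
Basic interval reflects these around m̂:
  lower = 2 × 41.70 − 43.12 = 40.28
  upper = 2 × 41.70 − 39.02 = 44.38

(40.28, 44.38)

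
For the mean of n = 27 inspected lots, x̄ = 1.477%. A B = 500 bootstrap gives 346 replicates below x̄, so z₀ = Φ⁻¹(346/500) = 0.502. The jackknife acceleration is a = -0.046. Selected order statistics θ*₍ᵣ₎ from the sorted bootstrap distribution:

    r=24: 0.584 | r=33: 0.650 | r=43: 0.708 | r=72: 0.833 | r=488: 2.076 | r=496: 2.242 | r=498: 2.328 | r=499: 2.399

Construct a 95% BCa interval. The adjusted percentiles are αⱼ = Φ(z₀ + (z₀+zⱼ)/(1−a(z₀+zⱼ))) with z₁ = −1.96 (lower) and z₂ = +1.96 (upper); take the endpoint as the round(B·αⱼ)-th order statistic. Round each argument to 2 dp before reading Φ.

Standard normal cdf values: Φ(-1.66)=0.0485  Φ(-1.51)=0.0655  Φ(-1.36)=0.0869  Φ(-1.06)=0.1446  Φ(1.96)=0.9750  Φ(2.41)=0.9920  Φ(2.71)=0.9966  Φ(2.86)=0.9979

(0.833, 2.328)

Lower: z₀ + z₁ = 0.502 + (-1.960) = -1.458; 1 − a(z₀+z₁) = 1 − (-0.046)(-1.458) = 0.9329; argument = 0.502 + (-1.458)/0.9329 = -1.0608 → -1.06.
α₁ = Φ(-1.06) = 0.1446; rank = round(500 × 0.1446) = 72; θ*₍72₎ = 0.833.
Upper: z₀ + z₂ = 2.462; 1 − a(z₀+z₂) = 1.1133; argument = 2.7135 → 2.71; α₂ = 0.9966; rank = 498; θ*₍498₎ = 2.328.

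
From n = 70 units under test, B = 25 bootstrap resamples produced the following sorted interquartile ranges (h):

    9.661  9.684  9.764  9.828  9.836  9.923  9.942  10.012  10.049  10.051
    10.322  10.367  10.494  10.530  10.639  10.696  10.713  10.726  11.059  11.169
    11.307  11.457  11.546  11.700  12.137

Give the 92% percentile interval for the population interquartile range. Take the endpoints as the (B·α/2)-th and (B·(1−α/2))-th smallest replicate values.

α = 0.08; lower rank = 25 × 0.040 = 1; upper rank = 25 × 0.960 = 24.
The 1st smallest replicate is 9.661; the 24th is 11.700.

(9.661, 11.700)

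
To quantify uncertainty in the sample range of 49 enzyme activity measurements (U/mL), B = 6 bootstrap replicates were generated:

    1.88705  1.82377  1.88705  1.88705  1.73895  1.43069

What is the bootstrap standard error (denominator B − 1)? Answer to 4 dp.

Bootstrap SE is the standard deviation of the 6 replicate ranges.
Mean of replicates: (1.88705 + 1.82377 + 1.88705 + 1.88705 + 1.73895 + 1.43069) / 6 = 10.654560 / 6 = 1.775760
Sum of squared deviations: (+0.111290)² + (+0.048010)² + (+0.111290)² + (+0.111290)² + (−0.036810)² + (−0.345070)² = 0.159890
Variance = 0.159890 / 5 = 0.031978
SE* = √0.031978

SE* = 0.1788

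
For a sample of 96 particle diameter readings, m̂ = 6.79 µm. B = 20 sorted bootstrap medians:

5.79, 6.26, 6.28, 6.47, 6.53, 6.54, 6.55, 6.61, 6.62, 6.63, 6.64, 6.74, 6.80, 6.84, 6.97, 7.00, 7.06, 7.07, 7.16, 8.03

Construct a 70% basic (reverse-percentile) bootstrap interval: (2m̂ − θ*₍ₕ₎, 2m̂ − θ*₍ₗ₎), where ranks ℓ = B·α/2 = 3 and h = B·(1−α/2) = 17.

(6.52, 7.30)

Percentile endpoints at ranks 3 and 17: θ*₍3₎ = 6.28, θ*₍17₎ = 7.06.
Basic interval reflects these around m̂:
  lower = 2 × 6.79 − 7.06 = 6.52
  upper = 2 × 6.79 − 6.28 = 7.30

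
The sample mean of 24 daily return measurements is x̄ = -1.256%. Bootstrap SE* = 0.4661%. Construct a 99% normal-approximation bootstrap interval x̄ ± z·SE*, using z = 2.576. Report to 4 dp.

(-2.4567, -0.0553)

Margin = 2.576 × 0.4661 = 1.20067
Interval: -1.256 ± 1.20067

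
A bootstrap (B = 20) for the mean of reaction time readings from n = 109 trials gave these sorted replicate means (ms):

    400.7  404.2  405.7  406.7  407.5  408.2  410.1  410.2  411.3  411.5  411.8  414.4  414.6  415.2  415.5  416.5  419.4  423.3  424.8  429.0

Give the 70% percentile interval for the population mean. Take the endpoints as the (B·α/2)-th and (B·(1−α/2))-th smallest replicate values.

α = 0.30; lower rank = 20 × 0.150 = 3; upper rank = 20 × 0.850 = 17.
The 3rd smallest replicate is 405.7; the 17th is 419.4.

(405.7, 419.4)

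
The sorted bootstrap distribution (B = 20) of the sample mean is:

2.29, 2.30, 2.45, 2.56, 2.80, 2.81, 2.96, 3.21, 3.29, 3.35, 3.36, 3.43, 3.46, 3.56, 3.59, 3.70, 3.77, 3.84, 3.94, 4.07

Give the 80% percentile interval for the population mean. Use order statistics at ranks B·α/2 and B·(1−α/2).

α = 0.20; lower rank = 20 × 0.100 = 2; upper rank = 20 × 0.900 = 18.
The 2nd smallest replicate is 2.30; the 18th is 3.84.

(2.30, 3.84)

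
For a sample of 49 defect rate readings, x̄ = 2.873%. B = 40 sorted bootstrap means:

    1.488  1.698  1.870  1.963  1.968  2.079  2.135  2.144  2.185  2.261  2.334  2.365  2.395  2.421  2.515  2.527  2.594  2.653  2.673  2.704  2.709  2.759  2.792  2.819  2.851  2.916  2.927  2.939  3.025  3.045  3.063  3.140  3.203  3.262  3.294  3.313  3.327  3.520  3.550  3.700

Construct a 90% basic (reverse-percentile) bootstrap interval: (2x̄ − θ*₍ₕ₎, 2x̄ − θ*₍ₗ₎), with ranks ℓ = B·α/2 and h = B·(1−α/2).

Percentile endpoints at ranks 2 and 38: θ*₍2₎ = 1.698, θ*₍38₎ = 3.520.
Basic interval reflects these around x̄:
  lower = 2 × 2.873 − 3.520 = 2.226
  upper = 2 × 2.873 − 1.698 = 4.048

(2.226, 4.048)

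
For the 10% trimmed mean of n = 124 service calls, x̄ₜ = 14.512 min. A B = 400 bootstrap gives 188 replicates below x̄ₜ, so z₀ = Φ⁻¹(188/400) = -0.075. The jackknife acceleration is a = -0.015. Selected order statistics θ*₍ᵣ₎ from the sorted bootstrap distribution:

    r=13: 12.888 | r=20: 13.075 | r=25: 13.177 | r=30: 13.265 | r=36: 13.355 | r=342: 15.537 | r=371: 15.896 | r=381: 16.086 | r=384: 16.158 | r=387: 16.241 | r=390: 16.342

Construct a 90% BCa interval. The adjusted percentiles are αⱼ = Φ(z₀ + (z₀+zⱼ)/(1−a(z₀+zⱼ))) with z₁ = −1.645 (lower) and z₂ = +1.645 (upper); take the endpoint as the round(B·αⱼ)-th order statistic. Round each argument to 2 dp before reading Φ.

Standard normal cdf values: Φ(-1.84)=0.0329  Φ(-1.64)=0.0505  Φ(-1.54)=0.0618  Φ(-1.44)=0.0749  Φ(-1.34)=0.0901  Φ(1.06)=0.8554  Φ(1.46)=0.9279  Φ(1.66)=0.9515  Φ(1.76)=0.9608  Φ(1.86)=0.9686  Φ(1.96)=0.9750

Lower: z₀ + z₁ = -0.075 + (-1.645) = -1.720; 1 − a(z₀+z₁) = 1 − (-0.015)(-1.720) = 0.9742; argument = -0.075 + (-1.720)/0.9742 = -1.8406 → -1.84.
α₁ = Φ(-1.84) = 0.0329; rank = round(400 × 0.0329) = 13; θ*₍13₎ = 12.888.
Upper: z₀ + z₂ = 1.570; 1 − a(z₀+z₂) = 1.0235; argument = 1.4589 → 1.46; α₂ = 0.9279; rank = 371; θ*₍371₎ = 15.896.

(12.888, 15.896)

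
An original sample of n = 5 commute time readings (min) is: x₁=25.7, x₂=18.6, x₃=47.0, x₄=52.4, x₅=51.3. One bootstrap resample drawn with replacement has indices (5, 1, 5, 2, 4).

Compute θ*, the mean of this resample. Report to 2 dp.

θ* = 39.86

Resample values: 51.3, 25.7, 51.3, 18.6, 52.4.
Mean = (51.3 + 25.7 + 51.3 + 18.6 + 52.4) / 5 = 199.30 / 5 = 39.86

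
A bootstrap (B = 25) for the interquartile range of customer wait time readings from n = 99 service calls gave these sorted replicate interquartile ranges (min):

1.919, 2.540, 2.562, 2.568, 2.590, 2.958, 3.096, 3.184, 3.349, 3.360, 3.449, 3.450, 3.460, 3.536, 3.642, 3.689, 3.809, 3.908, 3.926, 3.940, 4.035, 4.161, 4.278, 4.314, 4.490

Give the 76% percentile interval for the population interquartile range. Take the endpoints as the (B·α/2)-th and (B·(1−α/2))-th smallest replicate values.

α = 0.24; lower rank = 25 × 0.120 = 3; upper rank = 25 × 0.880 = 22.
The 3rd smallest replicate is 2.562; the 22nd is 4.161.

(2.562, 4.161)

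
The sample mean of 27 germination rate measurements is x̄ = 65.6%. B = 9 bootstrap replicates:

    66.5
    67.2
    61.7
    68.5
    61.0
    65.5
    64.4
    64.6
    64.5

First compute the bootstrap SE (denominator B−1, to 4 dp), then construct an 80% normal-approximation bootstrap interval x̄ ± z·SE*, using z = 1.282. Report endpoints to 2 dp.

(62.49, 68.71)

Mean of replicates = 64.8778; sum of squared deviations = 47.1156; SE* = √(47.1156/8) = 2.4268
Margin = 1.282 × 2.4268 = 3.111
Interval: 65.6 ± 3.111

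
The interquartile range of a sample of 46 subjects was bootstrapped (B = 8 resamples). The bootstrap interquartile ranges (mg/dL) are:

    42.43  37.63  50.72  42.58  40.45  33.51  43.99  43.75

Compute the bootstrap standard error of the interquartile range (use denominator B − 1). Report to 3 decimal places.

Bootstrap SE is the standard deviation of the 8 replicate interquartile ranges.
Mean of replicates: (42.43 + 37.63 + 50.72 + 42.58 + 40.45 + 33.51 + 43.99 + 43.75) / 8 = 335.0600 / 8 = 41.8825
Sum of squared deviations: (+0.5475)² + (−4.2525)² + (+8.8375)² + (+0.6975)² + (−1.4325)² + (−8.3725)² + (+2.1075)² + (+1.8675)² = 177.0513
Variance = 177.0513 / 7 = 25.2930
SE* = √25.2930

SE* = 5.029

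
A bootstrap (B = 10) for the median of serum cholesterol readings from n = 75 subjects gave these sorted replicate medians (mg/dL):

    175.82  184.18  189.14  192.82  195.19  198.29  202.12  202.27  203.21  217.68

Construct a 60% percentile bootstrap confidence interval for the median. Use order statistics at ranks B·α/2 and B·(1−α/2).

(184.18, 202.27)

α = 0.40; lower rank = 10 × 0.200 = 2; upper rank = 10 × 0.800 = 8.
The 2nd smallest replicate is 184.18; the 8th is 202.27.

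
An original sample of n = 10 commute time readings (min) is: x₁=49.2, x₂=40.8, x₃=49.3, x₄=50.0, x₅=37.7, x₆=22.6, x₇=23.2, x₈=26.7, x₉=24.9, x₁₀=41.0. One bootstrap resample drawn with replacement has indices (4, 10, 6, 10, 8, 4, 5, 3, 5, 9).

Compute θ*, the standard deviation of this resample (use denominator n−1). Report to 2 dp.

Resample values: 50.0, 41.0, 22.6, 41.0, 26.7, 50.0, 37.7, 49.3, 37.7, 24.9.
Mean = 38.0900; sum of squared deviations = 970.2490
s² = 970.2490 / 9 = 107.8054
s = √107.8054 = 10.38

θ* = 10.38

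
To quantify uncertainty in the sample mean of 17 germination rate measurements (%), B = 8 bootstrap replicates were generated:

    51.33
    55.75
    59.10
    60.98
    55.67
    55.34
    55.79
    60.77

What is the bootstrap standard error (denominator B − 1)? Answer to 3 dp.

SE* = 3.251

Bootstrap SE is the standard deviation of the 8 replicate means.
Mean of replicates: (51.33 + 55.75 + 59.10 + 60.98 + 55.67 + 55.34 + 55.79 + 60.77) / 8 = 454.7300 / 8 = 56.8413
Sum of squared deviations: (−5.5113)² + (−1.0913)² + (+2.2587)² + (+4.1387)² + (−1.1713)² + (−1.5012)² + (−1.0513)² + (+3.9288)² = 73.9617
Variance = 73.9617 / 7 = 10.5660
SE* = √10.5660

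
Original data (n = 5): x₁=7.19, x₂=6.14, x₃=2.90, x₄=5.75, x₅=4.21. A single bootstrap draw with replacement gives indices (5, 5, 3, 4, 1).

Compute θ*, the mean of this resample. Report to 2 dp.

Resample values: 4.21, 4.21, 2.90, 5.75, 7.19.
Mean = (4.21 + 4.21 + 2.90 + 5.75 + 7.19) / 5 = 24.260 / 5 = 4.85

θ* = 4.85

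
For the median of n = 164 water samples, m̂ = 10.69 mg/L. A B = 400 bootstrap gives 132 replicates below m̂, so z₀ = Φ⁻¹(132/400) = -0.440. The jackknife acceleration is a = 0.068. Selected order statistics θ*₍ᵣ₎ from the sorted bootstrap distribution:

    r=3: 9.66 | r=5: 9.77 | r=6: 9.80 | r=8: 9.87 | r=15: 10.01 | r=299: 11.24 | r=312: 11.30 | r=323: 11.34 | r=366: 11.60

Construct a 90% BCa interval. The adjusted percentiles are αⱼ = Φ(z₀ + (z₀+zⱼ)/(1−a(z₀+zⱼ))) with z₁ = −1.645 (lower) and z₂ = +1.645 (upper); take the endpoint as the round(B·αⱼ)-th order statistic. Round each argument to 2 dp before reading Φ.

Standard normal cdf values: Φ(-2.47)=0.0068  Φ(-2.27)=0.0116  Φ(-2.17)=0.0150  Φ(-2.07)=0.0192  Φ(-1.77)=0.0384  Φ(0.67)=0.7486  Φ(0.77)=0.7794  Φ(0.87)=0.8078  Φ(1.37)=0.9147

Lower: z₀ + z₁ = -0.440 + (-1.645) = -2.085; 1 − a(z₀+z₁) = 1 − (0.068)(-2.085) = 1.1418; argument = -0.440 + (-2.085)/1.1418 = -2.2661 → -2.27.
α₁ = Φ(-2.27) = 0.0116; rank = round(400 × 0.0116) = 5; θ*₍5₎ = 9.77.
Upper: z₀ + z₂ = 1.205; 1 − a(z₀+z₂) = 0.9181; argument = 0.8726 → 0.87; α₂ = 0.8078; rank = 323; θ*₍323₎ = 11.34.

(9.77, 11.34)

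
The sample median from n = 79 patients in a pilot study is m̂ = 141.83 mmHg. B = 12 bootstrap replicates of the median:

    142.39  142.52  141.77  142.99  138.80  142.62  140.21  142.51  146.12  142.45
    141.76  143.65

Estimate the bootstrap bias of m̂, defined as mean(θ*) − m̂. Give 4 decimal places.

mean(θ*) = (142.39 + 142.52 + 141.77 + 142.99 + 138.80 + 142.62 + 140.21 + 142.51 + 146.12 + 142.45 + 141.76 + 143.65) / 12 = 142.31583
bias = 142.31583 − 141.83

bias = +0.4858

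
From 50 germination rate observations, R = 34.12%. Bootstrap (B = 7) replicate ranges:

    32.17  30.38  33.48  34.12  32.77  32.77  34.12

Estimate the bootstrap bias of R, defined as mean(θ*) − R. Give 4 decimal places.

bias = −1.2900

mean(θ*) = (32.17 + 30.38 + 33.48 + 34.12 + 32.77 + 32.77 + 34.12) / 7 = 32.83000
bias = 32.83000 − 34.12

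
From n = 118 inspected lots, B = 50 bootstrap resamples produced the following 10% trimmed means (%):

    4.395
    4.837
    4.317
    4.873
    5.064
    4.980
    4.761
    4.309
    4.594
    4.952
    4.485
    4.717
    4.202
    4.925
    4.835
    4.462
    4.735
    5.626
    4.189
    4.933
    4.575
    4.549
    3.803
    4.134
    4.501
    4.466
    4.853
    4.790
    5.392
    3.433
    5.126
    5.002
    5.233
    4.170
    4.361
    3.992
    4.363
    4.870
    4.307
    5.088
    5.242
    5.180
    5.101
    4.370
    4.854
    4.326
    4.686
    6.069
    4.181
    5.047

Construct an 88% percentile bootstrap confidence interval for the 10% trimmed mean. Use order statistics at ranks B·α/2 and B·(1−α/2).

(3.992, 5.242)

Sorted replicates: 3.433, 3.803, 3.992, 4.134, 4.170, 4.181, 4.189, 4.202, 4.307, 4.309, 4.317, 4.326, 4.361, 4.363, 4.370, 4.395, 4.462, 4.466, 4.485, 4.501, 4.549, 4.575, 4.594, 4.686, 4.717, 4.735, 4.761, 4.790, 4.835, 4.837, 4.853, 4.854, 4.870, 4.873, 4.925, 4.933, 4.952, 4.980, 5.002, 5.047, 5.064, 5.088, 5.101, 5.126, 5.180, 5.233, 5.242, 5.392, 5.626, 6.069
α = 0.12; lower rank = 50 × 0.060 = 3; upper rank = 50 × 0.940 = 47.
The 3rd smallest replicate is 3.992; the 47th is 5.242.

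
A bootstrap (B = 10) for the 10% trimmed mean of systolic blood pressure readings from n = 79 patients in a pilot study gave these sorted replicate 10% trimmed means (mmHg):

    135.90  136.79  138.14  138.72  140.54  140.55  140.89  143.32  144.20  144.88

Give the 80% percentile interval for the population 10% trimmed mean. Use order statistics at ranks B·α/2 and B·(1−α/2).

(135.90, 144.20)

α = 0.20; lower rank = 10 × 0.100 = 1; upper rank = 10 × 0.900 = 9.
The 1st smallest replicate is 135.90; the 9th is 144.20.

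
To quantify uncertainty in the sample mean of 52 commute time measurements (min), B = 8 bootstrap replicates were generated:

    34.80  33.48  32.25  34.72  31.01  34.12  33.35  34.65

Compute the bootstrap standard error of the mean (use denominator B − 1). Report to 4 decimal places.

SE* = 1.3444

Bootstrap SE is the standard deviation of the 8 replicate means.
Mean of replicates: (34.80 + 33.48 + 32.25 + 34.72 + 31.01 + 34.12 + 33.35 + 34.65) / 8 = 268.38000 / 8 = 33.54750
Sum of squared deviations: (+1.25250)² + (−0.06750)² + (−1.29750)² + (+1.17250)² + (−2.53750)² + (+0.57250)² + (−0.19750)² + (+1.10250)² = 12.65275
Variance = 12.65275 / 7 = 1.80754
SE* = √1.80754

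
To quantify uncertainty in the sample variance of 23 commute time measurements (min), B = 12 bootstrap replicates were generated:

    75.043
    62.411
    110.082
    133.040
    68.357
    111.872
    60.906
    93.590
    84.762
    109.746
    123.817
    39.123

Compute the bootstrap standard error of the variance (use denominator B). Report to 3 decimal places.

Bootstrap SE is the standard deviation of the 12 replicate variances.
Mean of replicates: (75.043 + 62.411 + 110.082 + 133.040 + 68.357 + 111.872 + 60.906 + 93.590 + 84.762 + 109.746 + 123.817 + 39.123) / 12 = 1072.7490 / 12 = 89.3958
Sum of squared deviations: (−14.3528)² + (−26.9848)² + (+20.6862)² + (+43.6442)² + (−21.0388)² + (+22.4762)² + (−28.4898)² + (+4.1942)² + (−4.6338)² + (+20.3502)² + (+34.4212)² + (−50.2728)² = 9191.7642
Variance = 9191.7642 / 12 = 765.9804
SE* = √765.9804

SE* = 27.676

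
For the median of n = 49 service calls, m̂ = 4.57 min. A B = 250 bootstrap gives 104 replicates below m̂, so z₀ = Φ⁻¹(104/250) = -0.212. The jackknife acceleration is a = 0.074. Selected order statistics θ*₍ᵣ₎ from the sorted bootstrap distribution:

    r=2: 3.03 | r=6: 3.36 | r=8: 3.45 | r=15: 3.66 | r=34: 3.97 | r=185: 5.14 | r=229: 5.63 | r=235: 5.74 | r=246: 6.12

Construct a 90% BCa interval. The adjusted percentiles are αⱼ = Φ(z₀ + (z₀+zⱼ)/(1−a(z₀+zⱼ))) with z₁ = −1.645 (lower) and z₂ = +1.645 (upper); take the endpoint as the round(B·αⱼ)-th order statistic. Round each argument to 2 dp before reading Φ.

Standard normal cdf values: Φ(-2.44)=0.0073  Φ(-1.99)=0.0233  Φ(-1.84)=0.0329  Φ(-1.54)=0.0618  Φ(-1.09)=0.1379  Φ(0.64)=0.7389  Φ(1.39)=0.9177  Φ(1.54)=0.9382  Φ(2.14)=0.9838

(3.45, 5.63)

Lower: z₀ + z₁ = -0.212 + (-1.645) = -1.857; 1 − a(z₀+z₁) = 1 − (0.074)(-1.857) = 1.1374; argument = -0.212 + (-1.857)/1.1374 = -1.8446 → -1.84.
α₁ = Φ(-1.84) = 0.0329; rank = round(250 × 0.0329) = 8; θ*₍8₎ = 3.45.
Upper: z₀ + z₂ = 1.433; 1 − a(z₀+z₂) = 0.8940; argument = 1.3910 → 1.39; α₂ = 0.9177; rank = 229; θ*₍229₎ = 5.63.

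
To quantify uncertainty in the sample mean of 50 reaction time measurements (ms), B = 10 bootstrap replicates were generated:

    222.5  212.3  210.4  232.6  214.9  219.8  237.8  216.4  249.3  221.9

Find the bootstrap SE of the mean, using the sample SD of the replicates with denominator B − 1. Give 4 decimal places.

Bootstrap SE is the standard deviation of the 10 replicate means.
Mean of replicates: (222.5 + 212.3 + 210.4 + 232.6 + 214.9 + 219.8 + 237.8 + 216.4 + 249.3 + 221.9) / 10 = 2237.90000 / 10 = 223.79000
Sum of squared deviations: (−1.29000)² + (−11.49000)² + (−13.39000)² + (+8.81000)² + (−8.89000)² + (−3.99000)² + (+14.01000)² + (−7.39000)² + (+25.51000)² + (−1.89000)² = 1390.76900
Variance = 1390.76900 / 9 = 154.52989
SE* = √154.52989

SE* = 12.4310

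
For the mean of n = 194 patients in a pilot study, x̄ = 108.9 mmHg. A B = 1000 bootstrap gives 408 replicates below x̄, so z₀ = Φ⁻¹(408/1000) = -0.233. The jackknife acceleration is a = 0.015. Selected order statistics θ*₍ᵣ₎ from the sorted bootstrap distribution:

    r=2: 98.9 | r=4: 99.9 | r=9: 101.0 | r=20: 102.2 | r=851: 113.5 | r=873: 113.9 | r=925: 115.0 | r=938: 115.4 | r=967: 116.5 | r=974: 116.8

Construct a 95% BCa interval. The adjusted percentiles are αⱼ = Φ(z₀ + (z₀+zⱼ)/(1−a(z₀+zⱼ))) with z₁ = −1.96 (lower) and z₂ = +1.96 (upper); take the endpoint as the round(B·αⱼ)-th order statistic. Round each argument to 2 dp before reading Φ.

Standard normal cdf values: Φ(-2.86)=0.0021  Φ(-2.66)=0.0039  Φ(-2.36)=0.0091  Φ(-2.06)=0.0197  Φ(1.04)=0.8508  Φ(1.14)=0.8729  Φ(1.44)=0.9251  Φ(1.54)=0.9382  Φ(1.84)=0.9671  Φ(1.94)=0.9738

Lower: z₀ + z₁ = -0.233 + (-1.960) = -2.193; 1 − a(z₀+z₁) = 1 − (0.015)(-2.193) = 1.0329; argument = -0.233 + (-2.193)/1.0329 = -2.3562 → -2.36.
α₁ = Φ(-2.36) = 0.0091; rank = round(1000 × 0.0091) = 9; θ*₍9₎ = 101.0.
Upper: z₀ + z₂ = 1.727; 1 − a(z₀+z₂) = 0.9741; argument = 1.5399 → 1.54; α₂ = 0.9382; rank = 938; θ*₍938₎ = 115.4.

(101.0, 115.4)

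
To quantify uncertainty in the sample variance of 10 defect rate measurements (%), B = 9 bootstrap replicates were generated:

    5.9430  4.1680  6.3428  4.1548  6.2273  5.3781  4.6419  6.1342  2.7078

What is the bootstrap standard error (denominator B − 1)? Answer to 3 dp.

SE* = 1.243

Bootstrap SE is the standard deviation of the 9 replicate variances.
Mean of replicates: (5.9430 + 4.1680 + 6.3428 + 4.1548 + 6.2273 + 5.3781 + 4.6419 + 6.1342 + 2.7078) / 9 = 45.69790 / 9 = 5.07754
Sum of squared deviations: (+0.86546)² + (−0.90954)² + (+1.26526)² + (−0.92274)² + (+1.14976)² + (+0.30056)² + (−0.43564)² + (+1.05666)² + (−2.36974)² = 12.36288
Variance = 12.36288 / 8 = 1.54536
SE* = √1.54536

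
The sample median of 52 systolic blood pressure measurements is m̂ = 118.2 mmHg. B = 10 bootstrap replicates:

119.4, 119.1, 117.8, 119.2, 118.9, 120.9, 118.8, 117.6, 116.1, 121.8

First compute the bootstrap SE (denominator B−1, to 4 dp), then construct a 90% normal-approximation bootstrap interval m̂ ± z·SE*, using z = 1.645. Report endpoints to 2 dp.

(115.54, 120.86)

Mean of replicates = 118.9600; sum of squared deviations = 23.5040; SE* = √(23.5040/9) = 1.6160
Margin = 1.645 × 1.6160 = 2.658
Interval: 118.2 ± 2.658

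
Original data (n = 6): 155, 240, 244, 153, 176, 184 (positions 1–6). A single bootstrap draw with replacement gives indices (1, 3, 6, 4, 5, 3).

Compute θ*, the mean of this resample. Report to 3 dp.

θ* = 192.667

Resample values: 155, 244, 184, 153, 176, 244.
Mean = (155 + 244 + 184 + 153 + 176 + 244) / 6 = 1156.0 / 6 = 192.667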